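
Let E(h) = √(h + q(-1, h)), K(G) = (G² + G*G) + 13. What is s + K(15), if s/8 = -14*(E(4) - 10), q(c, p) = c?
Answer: 1583 - 112*√3 ≈ 1389.0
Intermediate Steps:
K(G) = 13 + 2*G² (K(G) = (G² + G²) + 13 = 2*G² + 13 = 13 + 2*G²)
E(h) = √(-1 + h) (E(h) = √(h - 1) = √(-1 + h))
s = 1120 - 112*√3 (s = 8*(-14*(√(-1 + 4) - 10)) = 8*(-14*(√3 - 10)) = 8*(-14*(-10 + √3)) = 8*(140 - 14*√3) = 1120 - 112*√3 ≈ 926.01)
s + K(15) = (1120 - 112*√3) + (13 + 2*15²) = (1120 - 112*√3) + (13 + 2*225) = (1120 - 112*√3) + (13 + 450) = (1120 - 112*√3) + 463 = 1583 - 112*√3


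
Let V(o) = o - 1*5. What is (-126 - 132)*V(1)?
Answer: 1032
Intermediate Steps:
V(o) = -5 + o (V(o) = o - 5 = -5 + o)
(-126 - 132)*V(1) = (-126 - 132)*(-5 + 1) = -258*(-4) = 1032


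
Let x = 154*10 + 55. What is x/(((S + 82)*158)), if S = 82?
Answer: 1595/25912 ≈ 0.061554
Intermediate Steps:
x = 1595 (x = 1540 + 55 = 1595)
x/(((S + 82)*158)) = 1595/(((82 + 82)*158)) = 1595/((164*158)) = 1595/25912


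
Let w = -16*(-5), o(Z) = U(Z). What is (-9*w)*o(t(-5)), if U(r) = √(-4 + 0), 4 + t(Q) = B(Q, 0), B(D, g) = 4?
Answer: -1440*I ≈ -1440.0*I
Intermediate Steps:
t(Q) = 0 (t(Q) = -4 + 4 = 0)
U(r) = 2*I (U(r) = √(-4) = 2*I)
o(Z) = 2*I
w = 80
(-9*w)*o(t(-5)) = (-9*80)*(2*I) = -1440*I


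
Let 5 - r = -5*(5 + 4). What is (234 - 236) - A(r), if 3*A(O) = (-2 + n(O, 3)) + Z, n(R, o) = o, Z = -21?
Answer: 14/3 ≈ 4.6667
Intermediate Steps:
r = 50 (r = 5 - (-5)*(5 + 4) = 5 - (-5)*9 = 5 - 1*(-45) = 5 + 45 = 50)
A(O) = -20/3 (A(O) = ((-2 + 3) - 21)/3 = (1 - 21)/3 = (⅓)*(-20) = -20/3)
(234 - 236) - A(r) = (234 - 236) - 1*(-20/3) = -2 + 20/3 = 14/3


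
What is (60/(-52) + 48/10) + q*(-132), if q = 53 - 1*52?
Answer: -8343/65 ≈ -128.35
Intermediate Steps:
q = 1 (q = 53 - 52 = 1)
(60/(-52) + 48/10) + q*(-132) = (60/(-52) + 48/10) + 1*(-132) = (60*(-1/52) + 48*(⅒)) - 132 = (-15/13 + 24/5) - 132 = 237/65 - 132 = -8343/65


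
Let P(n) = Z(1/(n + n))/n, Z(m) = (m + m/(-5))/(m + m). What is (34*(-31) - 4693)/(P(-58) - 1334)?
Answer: 119045/27633 ≈ 4.3081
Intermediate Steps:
Z(m) = 2/5 (Z(m) = (m + m*(-1/5))/((2*m)) = (m - m/5)*(1/(2*m)) = (4*m/5)*(1/(2*m)) = 2/5)
P(n) = 2/(5*n)
(34*(-31) - 4693)/(P(-58) - 1334) = (34*(-31) - 4693)/((2/5)/(-58) - 1334) = (-1054 - 4693)/((2/5)*(-1/58) - 1334) = -5747/(-1/145 - 1334) = -5747/(-193431/145) = -5747*(-145/193431) = 119045/27633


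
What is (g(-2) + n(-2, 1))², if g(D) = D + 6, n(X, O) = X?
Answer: 4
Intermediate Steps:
g(D) = 6 + D
(g(-2) + n(-2, 1))² = ((6 - 2) - 2)² = (4 - 2)² = 2² = 4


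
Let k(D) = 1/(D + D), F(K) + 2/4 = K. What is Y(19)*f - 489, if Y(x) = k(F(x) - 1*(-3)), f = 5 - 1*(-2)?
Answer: -21020/43 ≈ -488.84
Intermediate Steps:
F(K) = -½ + K
f = 7 (f = 5 + 2 = 7)
k(D) = 1/(2*D)
Y(x) = 1/(2*(5/2 + x)) (Y(x) = 1/(2*((-½ + x) - 1*(-3))) = 1/(2*((-½ + x) + 3)) = 1/(2*(5/2 + x)))
Y(19)*f - 489 = 7/(5 + 2*19) - 489 = 7/(5 + 38) - 489 = 7/43 - 489 = -21020/43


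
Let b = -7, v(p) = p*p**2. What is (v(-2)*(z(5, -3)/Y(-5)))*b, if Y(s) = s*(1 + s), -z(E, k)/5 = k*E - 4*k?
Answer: 42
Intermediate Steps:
z(E, k) = 20*k - 5*E*k (z(E, k) = -5*(k*E - 4*k) = -5*(E*k - 4*k) = -5*(-4*k + E*k) = 20*k - 5*E*k)
v(p) = p**3
(v(-2)*(z(5, -3)/Y(-5)))*b = ((-2)**3*((5*(-3)*(4 - 1*5))/((-5*(1 - 5)))))*(-7) = -8*5*(-3)*(4 - 5)/((-5*(-4)))*(-7) = -8*5*(-3)*(-1)/20*(-7) = -120/20*(-7) = -8*3/4*(-7) = -6*(-7) = 42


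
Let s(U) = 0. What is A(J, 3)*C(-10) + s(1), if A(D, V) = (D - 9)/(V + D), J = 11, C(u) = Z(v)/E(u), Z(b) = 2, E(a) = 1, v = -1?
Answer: 2/7 ≈ 0.28571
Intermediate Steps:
C(u) = 2 (C(u) = 2/1 = 2*1 = 2)
A(D, V) = (-9 + D)/(D + V)
A(J, 3)*C(-10) + s(1) = ((-9 + 11)/(11 + 3))*2 + 0 = (2/14)*2 + 0 = ((1/14)*2)*2 + 0 = (1/7)*2 + 0 = 2/7 + 0 = 2/7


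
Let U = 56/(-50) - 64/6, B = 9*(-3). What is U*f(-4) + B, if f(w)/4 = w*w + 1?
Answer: -62137/75 ≈ -828.49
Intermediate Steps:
f(w) = 4 + 4*w**2 (f(w) = 4*(w*w + 1) = 4*(w**2 + 1) = 4*(1 + w**2) = 4 + 4*w**2)
B = -27
U = -884/75 (U = 56*(-1/50) - 64*1/6 = -28/25 - 32/3 = -884/75 ≈ -11.787)
U*f(-4) + B = -884*(4 + 4*(-4)**2)/75 - 27 = -884*(4 + 4*16)/75 - 27 = -884*(4 + 64)/75 - 27 = -884/75*68 - 27 = -60112/75 - 27 = -62137/75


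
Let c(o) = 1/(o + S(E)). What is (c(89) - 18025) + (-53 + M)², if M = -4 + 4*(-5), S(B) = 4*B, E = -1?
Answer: -1028159/85 ≈ -12096.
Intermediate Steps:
c(o) = 1/(-4 + o) (c(o) = 1/(o + 4*(-1)) = 1/(o - 4) = 1/(-4 + o))
M = -24 (M = -4 - 20 = -24)
(c(89) - 18025) + (-53 + M)² = (1/(-4 + 89) - 18025) + (-53 - 24)² = (1/85 - 18025) + (-77)² = (1/85 - 18025) + 5929 = -1532124/85 + 5929 = -1028159/85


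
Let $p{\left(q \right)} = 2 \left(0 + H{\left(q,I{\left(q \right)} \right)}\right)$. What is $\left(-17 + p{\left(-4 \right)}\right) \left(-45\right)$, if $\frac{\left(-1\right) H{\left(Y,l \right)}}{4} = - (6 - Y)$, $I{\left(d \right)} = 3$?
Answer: $-2835$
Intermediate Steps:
$H{\left(Y,l \right)} = 24 - 4 Y$ ($H{\left(Y,l \right)} = - 4 \left(- (6 - Y)\right) = - 4 \left(-6 + Y\right) = 24 - 4 Y$)
$p{\left(q \right)} = 48 - 8 q$ ($p{\left(q \right)} = 2 \left(0 - \left(-24 + 4 q\right)\right) = 2 \left(24 - 4 q\right) = 48 - 8 q$)
$\left(-17 + p{\left(-4 \right)}\right) \left(-45\right) = \left(-17 + \left(48 - -32\right)\right) \left(-45\right) = \left(-17 + \left(48 + 32\right)\right) \left(-45\right) = \left(-17 + 80\right) \left(-45\right) = 63 \left(-45\right) = -2835$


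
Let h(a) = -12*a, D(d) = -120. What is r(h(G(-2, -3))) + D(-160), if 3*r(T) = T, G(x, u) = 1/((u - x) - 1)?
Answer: -118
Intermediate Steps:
G(x, u) = 1/(-1 + u - x)
r(T) = T/3
r(h(G(-2, -3))) + D(-160) = (-(-12)/(1 - 2 - 1*(-3)))/3 - 120 = (-(-12)/(1 - 2 + 3))/3 - 120 = (-(-12)/2)/3 - 120 = (-12*(-½))/3 - 120 = (⅓)*6 - 120 = 2 - 120 = -118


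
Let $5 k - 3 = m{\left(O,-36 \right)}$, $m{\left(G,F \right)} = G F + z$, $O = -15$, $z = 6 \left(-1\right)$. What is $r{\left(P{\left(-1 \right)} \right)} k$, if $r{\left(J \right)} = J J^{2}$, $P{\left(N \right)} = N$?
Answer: $- \frac{537}{5} \approx -107.4$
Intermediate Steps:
$z = -6$
$m{\left(G,F \right)} = -6 + F G$ ($m{\left(G,F \right)} = G F - 6 = F G - 6 = -6 + F G$)
$k = \frac{537}{5}$ ($k = \frac{3}{5} + \frac{-6 - -540}{5} = \frac{3}{5} + \frac{-6 + 540}{5} = \frac{3}{5} + \frac{1}{5} \cdot 534 = \frac{3}{5} + \frac{534}{5} = \frac{537}{5} \approx 107.4$)
$r{\left(J \right)} = J^{3}$
$r{\left(P{\left(-1 \right)} \right)} k = \left(-1\right)^{3} \cdot \frac{537}{5} = \left(-1\right) \frac{537}{5} = - \frac{537}{5}$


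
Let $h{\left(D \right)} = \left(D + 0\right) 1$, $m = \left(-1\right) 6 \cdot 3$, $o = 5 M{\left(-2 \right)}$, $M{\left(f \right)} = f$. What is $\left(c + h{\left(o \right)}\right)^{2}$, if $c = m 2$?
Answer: $2116$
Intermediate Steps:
$o = -10$ ($o = 5 \left(-2\right) = -10$)
$m = -18$ ($m = \left(-6\right) 3 = -18$)
$h{\left(D \right)} = D$ ($h{\left(D \right)} = D 1 = D$)
$c = -36$ ($c = \left(-18\right) 2 = -36$)
$\left(c + h{\left(o \right)}\right)^{2} = \left(-36 - 10\right)^{2} = \left(-46\right)^{2} = 2116$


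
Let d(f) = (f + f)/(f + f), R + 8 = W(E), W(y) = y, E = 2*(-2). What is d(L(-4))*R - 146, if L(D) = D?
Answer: -158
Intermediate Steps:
E = -4
R = -12 (R = -8 - 4 = -12)
d(f) = 1 (d(f) = (2*f)/((2*f)) = (2*f)*(1/(2*f)) = 1)
d(L(-4))*R - 146 = 1*(-12) - 146 = -12 - 146 = -158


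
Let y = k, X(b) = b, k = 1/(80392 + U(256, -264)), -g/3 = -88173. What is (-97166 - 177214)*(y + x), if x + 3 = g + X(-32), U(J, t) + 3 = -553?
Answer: -482802354850625/6653 ≈ -7.2569e+10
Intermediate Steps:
g = 264519 (g = -3*(-88173) = 264519)
U(J, t) = -556 (U(J, t) = -3 - 553 = -556)
k = 1/79836 (k = 1/(80392 - 556) = 1/79836 ≈ 1.2526e-5)
y = 1/79836 ≈ 1.2526e-5
x = 264484 (x = -3 + (264519 - 32) = -3 + 264487 = 264484)
(-97166 - 177214)*(y + x) = (-97166 - 177214)*(1/79836 + 264484) = -274380*21115344625/79836 = -482802354850625/6653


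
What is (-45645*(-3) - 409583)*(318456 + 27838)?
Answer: -94416366512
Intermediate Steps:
(-45645*(-3) - 409583)*(318456 + 27838) = (136935 - 409583)*346294 = -272648*346294 = -94416366512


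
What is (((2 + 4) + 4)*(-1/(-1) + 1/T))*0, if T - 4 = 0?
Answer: 0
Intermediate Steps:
T = 4 (T = 4 + 0 = 4)
(((2 + 4) + 4)*(-1/(-1) + 1/T))*0 = (((2 + 4) + 4)*(-1/(-1) + 1/4))*0 = ((6 + 4)*(-1*(-1) + 1*(¼)))*0 = (10*(1 + ¼))*0 = (10*(5/4))*0 = (25/2)*0 = 0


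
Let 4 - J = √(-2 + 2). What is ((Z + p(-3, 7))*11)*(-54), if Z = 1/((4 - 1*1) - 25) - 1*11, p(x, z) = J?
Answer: 4185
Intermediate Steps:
J = 4 (J = 4 - √(-2 + 2) = 4 - √0 = 4 - 1*0 = 4 + 0 = 4)
p(x, z) = 4
Z = -243/22 (Z = 1/((4 - 1) - 25) - 11 = 1/(3 - 25) - 11 = 1/(-22) - 11 = -1/22 - 11 = -243/22 ≈ -11.045)
((Z + p(-3, 7))*11)*(-54) = ((-243/22 + 4)*11)*(-54) = -155/22*11*(-54) = -155/2*(-54) = 4185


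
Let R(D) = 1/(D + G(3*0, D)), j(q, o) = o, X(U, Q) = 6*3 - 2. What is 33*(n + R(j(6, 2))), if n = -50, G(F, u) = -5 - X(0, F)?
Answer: -31383/19 ≈ -1651.7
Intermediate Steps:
X(U, Q) = 16 (X(U, Q) = 18 - 2 = 16)
G(F, u) = -21 (G(F, u) = -5 - 1*16 = -5 - 16 = -21)
R(D) = 1/(-21 + D) (R(D) = 1/(D - 21) = 1/(-21 + D))
33*(n + R(j(6, 2))) = 33*(-50 + 1/(-21 + 2)) = 33*(-50 + 1/(-19)) = 33*(-50 - 1/19) = 33*(-951/19) = -31383/19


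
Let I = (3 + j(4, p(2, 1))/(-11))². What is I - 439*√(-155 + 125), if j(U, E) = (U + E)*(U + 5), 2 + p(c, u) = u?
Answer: 36/121 - 439*I*√30 ≈ 0.29752 - 2404.5*I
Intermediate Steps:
p(c, u) = -2 + u
j(U, E) = (5 + U)*(E + U) (j(U, E) = (E + U)*(5 + U) = (5 + U)*(E + U))
I = 36/121 (I = (3 + (4² + 5*(-2 + 1) + 5*4 + (-2 + 1)*4)/(-11))² = (3 + (16 + 5*(-1) + 20 - 1*4)*(-1/11))² = (3 + (16 - 5 + 20 - 4)*(-1/11))² = (3 + 27*(-1/11))² = (3 - 27/11)² = (6/11)² = 36/121 ≈ 0.29752)
I - 439*√(-155 + 125) = 36/121 - 439*√(-155 + 125) = 36/121 - 439*I*√30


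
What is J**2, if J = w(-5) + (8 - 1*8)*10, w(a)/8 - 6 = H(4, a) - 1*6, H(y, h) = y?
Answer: 1024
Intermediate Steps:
w(a) = 32 (w(a) = 48 + 8*(4 - 1*6) = 48 + 8*(4 - 6) = 48 + 8*(-2) = 48 - 16 = 32)
J = 32 (J = 32 + (8 - 1*8)*10 = 32 + (8 - 8)*10 = 32 + 0*10 = 32 + 0 = 32)
J**2 = 32**2 = 1024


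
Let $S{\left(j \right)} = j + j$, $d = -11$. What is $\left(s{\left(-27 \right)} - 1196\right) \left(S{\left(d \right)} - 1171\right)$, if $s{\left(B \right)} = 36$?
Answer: $1383880$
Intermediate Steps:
$S{\left(j \right)} = 2 j$
$\left(s{\left(-27 \right)} - 1196\right) \left(S{\left(d \right)} - 1171\right) = \left(36 - 1196\right) \left(2 \left(-11\right) - 1171\right) = - 1160 \left(-22 - 1171\right) = \left(-1160\right) \left(-1193\right) = 1383880$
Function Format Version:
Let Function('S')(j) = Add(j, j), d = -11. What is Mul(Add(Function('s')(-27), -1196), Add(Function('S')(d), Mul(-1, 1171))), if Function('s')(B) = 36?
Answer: 1383880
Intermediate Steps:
Function('S')(j) = Mul(2, j)
Mul(Add(Function('s')(-27), -1196), Add(Function('S')(d), Mul(-1, 1171))) = Mul(Add(36, -1196), Add(Mul(2, -11), Mul(-1, 1171))) = Mul(-1160, Add(-22, -1171)) = Mul(-1160, -1193) = 1383880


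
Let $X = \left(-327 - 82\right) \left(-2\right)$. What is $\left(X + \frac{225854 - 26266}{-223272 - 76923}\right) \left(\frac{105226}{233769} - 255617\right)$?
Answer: $- \frac{14661537405696350734}{70176284955} \approx -2.0892 \cdot 10^{8}$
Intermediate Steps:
$X = 818$ ($X = \left(-409\right) \left(-2\right) = 818$)
$\left(X + \frac{225854 - 26266}{-223272 - 76923}\right) \left(\frac{105226}{233769} - 255617\right) = \left(818 + \frac{225854 - 26266}{-223272 - 76923}\right) \left(\frac{105226}{233769} - 255617\right) = \left(818 + \frac{199588}{-300195}\right) \left(105226 \cdot \frac{1}{233769} - 255617\right) = \left(818 + 199588 \left(- \frac{1}{300195}\right)\right) \left(\frac{105226}{233769} - 255617\right) = \left(818 - \frac{199588}{300195}\right) \left(- \frac{59755225247}{233769}\right) = \frac{245359922}{300195} \left(- \frac{59755225247}{233769}\right) = - \frac{14661537405696350734}{70176284955}$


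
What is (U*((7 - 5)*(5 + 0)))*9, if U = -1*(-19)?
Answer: 1710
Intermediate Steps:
U = 19
(U*((7 - 5)*(5 + 0)))*9 = (19*((7 - 5)*(5 + 0)))*9 = (19*(2*5))*9 = (19*10)*9 = 190*9 = 1710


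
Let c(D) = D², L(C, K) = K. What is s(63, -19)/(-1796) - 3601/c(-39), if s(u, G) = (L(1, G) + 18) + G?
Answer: -123788/52533 ≈ -2.3564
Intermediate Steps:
s(u, G) = 18 + 2*G (s(u, G) = (G + 18) + G = (18 + G) + G = 18 + 2*G)
s(63, -19)/(-1796) - 3601/c(-39) = (18 + 2*(-19))/(-1796) - 3601/((-39)²) = (18 - 38)*(-1/1796) - 3601/1521 = -20*(-1/1796) - 3601*1/1521 = 5/449 - 277/117 = -123788/52533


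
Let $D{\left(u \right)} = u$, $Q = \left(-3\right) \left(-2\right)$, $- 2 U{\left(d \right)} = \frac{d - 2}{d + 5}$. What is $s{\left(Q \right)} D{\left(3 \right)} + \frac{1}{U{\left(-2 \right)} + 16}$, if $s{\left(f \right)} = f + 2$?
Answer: $\frac{1203}{50} \approx 24.06$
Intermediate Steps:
$U{\left(d \right)} = - \frac{-2 + d}{2 \left(5 + d\right)}$ ($U{\left(d \right)} = - \frac{\left(d - 2\right) \frac{1}{d + 5}}{2} = - \frac{\left(-2 + d\right) \frac{1}{5 + d}}{2} = - \frac{\frac{1}{5 + d} \left(-2 + d\right)}{2} = - \frac{-2 + d}{2 \left(5 + d\right)}$)
$Q = 6$
$s{\left(f \right)} = 2 + f$
$s{\left(Q \right)} D{\left(3 \right)} + \frac{1}{U{\left(-2 \right)} + 16} = \left(2 + 6\right) 3 + \frac{1}{\frac{2 - -2}{2 \left(5 - 2\right)} + 16} = 8 \cdot 3 + \frac{1}{\frac{2 + 2}{2 \cdot 3} + 16} = 24 + \frac{1}{\frac{1}{2} \cdot \frac{1}{3} \cdot 4 + 16} = 24 + \frac{1}{\frac{2}{3} + 16} = 24 + \frac{1}{\frac{50}{3}} = 24 + \frac{3}{50} = \frac{1203}{50}$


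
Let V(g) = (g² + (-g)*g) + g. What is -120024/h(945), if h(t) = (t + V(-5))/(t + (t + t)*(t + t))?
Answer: -21442557654/47 ≈ -4.5622e+8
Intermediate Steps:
V(g) = g (V(g) = (g² - g²) + g = 0 + g = g)
h(t) = (-5 + t)/(t + 4*t²) (h(t) = (t - 5)/(t + (t + t)*(t + t)) = (-5 + t)/(t + (2*t)*(2*t)) = (-5 + t)/(t + 4*t²))
-120024/h(945) = -120024*945*(1 + 4*945)/(-5 + 945) = -120024/((1/945)*940/(1 + 3780)) = -120024/((1/945)*940/3781) = -120024/((1/945)*(1/3781)*940) = -120024/188/714609 = -120024*714609/188 = -21442557654/47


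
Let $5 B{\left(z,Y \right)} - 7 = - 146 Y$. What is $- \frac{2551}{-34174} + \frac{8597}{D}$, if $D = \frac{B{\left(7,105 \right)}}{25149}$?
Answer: $- \frac{5277581728591}{74806886} \approx -70549.0$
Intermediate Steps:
$B{\left(z,Y \right)} = \frac{7}{5} - \frac{146 Y}{5}$ ($B{\left(z,Y \right)} = \frac{7}{5} + \frac{\left(-146\right) Y}{5} = \frac{7}{5} - \frac{146 Y}{5}$)
$D = - \frac{15323}{125745}$ ($D = \frac{\frac{7}{5} - 3066}{25149} = \left(\frac{7}{5} - 3066\right) \frac{1}{25149} = \left(- \frac{15323}{5}\right) \frac{1}{25149} = - \frac{15323}{125745} \approx -0.12186$)
$- \frac{2551}{-34174} + \frac{8597}{D} = - \frac{2551}{-34174} + \frac{8597}{- \frac{15323}{125745}} = \left(-2551\right) \left(- \frac{1}{34174}\right) + 8597 \left(- \frac{125745}{15323}\right) = \frac{2551}{34174} - \frac{1081029765}{15323} = - \frac{5277581728591}{74806886}$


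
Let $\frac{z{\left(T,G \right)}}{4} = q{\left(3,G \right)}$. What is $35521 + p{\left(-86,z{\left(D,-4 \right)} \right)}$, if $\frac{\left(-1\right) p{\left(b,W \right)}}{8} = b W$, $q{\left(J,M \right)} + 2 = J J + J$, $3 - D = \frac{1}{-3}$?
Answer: $63041$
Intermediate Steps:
$D = \frac{10}{3}$ ($D = 3 - \frac{1}{-3} = 3 - - \frac{1}{3} = 3 + \frac{1}{3} = \frac{10}{3} \approx 3.3333$)
$q{\left(J,M \right)} = -2 + J + J^{2}$ ($q{\left(J,M \right)} = -2 + \left(J J + J\right) = -2 + \left(J^{2} + J\right) = -2 + \left(J + J^{2}\right) = -2 + J + J^{2}$)
$z{\left(T,G \right)} = 40$ ($z{\left(T,G \right)} = 4 \left(-2 + 3 + 3^{2}\right) = 4 \left(-2 + 3 + 9\right) = 4 \cdot 10 = 40$)
$p{\left(b,W \right)} = - 8 W b$ ($p{\left(b,W \right)} = - 8 b W = - 8 W b$)
$35521 + p{\left(-86,z{\left(D,-4 \right)} \right)} = 35521 - 320 \left(-86\right) = 35521 + 27520 = 63041$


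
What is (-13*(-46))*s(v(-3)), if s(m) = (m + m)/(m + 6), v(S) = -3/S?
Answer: 1196/7 ≈ 170.86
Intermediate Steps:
s(m) = 2*m/(6 + m) (s(m) = (2*m)/(6 + m) = 2*m/(6 + m))
(-13*(-46))*s(v(-3)) = (-13*(-46))*(2*(-3/(-3))/(6 - 3/(-3))) = 598*(2*(-3*(-1/3))/(6 - 3*(-1/3))) = 598*(2*1/(6 + 1)) = 598*(2*1/7) = 598*(2*1*(1/7)) = 598*(2/7) = 1196/7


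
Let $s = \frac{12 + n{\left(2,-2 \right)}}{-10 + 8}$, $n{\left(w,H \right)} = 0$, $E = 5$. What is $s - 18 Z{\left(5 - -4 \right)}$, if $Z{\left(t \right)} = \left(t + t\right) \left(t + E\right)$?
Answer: $-4542$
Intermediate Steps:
$Z{\left(t \right)} = 2 t \left(5 + t\right)$ ($Z{\left(t \right)} = \left(t + t\right) \left(t + 5\right) = 2 t \left(5 + t\right)$)
$s = -6$ ($s = \frac{12 + 0}{-10 + 8} = \frac{12}{-2} = 12 \left(- \frac{1}{2}\right) = -6$)
$s - 18 Z{\left(5 - -4 \right)} = -6 - 18 \cdot 2 \left(5 - -4\right) \left(5 + \left(5 - -4\right)\right) = -6 - 18 \cdot 2 \left(5 + 4\right) \left(5 + \left(5 + 4\right)\right) = -6 - 18 \cdot 2 \cdot 9 \left(5 + 9\right) = -6 - 18 \cdot 2 \cdot 9 \cdot 14 = -6 - 4536 = -4542$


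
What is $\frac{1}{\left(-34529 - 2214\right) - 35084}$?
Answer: $- \frac{1}{71827} \approx -1.3922 \cdot 10^{-5}$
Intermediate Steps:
$\frac{1}{\left(-34529 - 2214\right) - 35084} = \frac{1}{-36743 - 35084} = \frac{1}{-71827} = - \frac{1}{71827}$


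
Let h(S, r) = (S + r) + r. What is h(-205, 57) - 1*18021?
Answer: -18112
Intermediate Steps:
h(S, r) = S + 2*r
h(-205, 57) - 1*18021 = (-205 + 2*57) - 1*18021 = (-205 + 114) - 18021 = -91 - 18021 = -18112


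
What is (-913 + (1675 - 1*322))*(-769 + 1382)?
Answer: 269720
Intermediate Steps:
(-913 + (1675 - 1*322))*(-769 + 1382) = (-913 + (1675 - 322))*613 = (-913 + 1353)*613 = 440*613 = 269720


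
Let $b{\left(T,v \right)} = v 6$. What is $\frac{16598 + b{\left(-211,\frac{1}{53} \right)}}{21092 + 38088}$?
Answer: $\frac{43985}{156827} \approx 0.28047$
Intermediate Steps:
$b{\left(T,v \right)} = 6 v$
$\frac{16598 + b{\left(-211,\frac{1}{53} \right)}}{21092 + 38088} = \frac{16598 + \frac{6}{53}}{21092 + 38088} = \frac{16598 + 6 \cdot \frac{1}{53}}{59180} = \left(16598 + \frac{6}{53}\right) \frac{1}{59180} = \frac{879700}{53} \cdot \frac{1}{59180} = \frac{43985}{156827}$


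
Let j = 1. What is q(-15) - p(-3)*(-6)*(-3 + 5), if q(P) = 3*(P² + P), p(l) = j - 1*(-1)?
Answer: 654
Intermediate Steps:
p(l) = 2 (p(l) = 1 - 1*(-1) = 1 + 1 = 2)
q(P) = 3*P + 3*P² (q(P) = 3*(P + P²) = 3*P + 3*P²)
q(-15) - p(-3)*(-6)*(-3 + 5) = 3*(-15)*(1 - 15) - 2*(-6)*(-3 + 5) = 3*(-15)*(-14) - (-12)*2 = 630 - 1*(-24) = 630 + 24 = 654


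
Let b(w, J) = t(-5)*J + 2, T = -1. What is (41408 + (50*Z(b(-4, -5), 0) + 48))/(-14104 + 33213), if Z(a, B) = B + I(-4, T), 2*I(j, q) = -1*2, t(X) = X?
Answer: 41406/19109 ≈ 2.1668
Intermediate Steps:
I(j, q) = -1 (I(j, q) = (-1*2)/2 = (½)*(-2) = -1)
b(w, J) = 2 - 5*J (b(w, J) = -5*J + 2 = 2 - 5*J)
Z(a, B) = -1 + B (Z(a, B) = B - 1 = -1 + B)
(41408 + (50*Z(b(-4, -5), 0) + 48))/(-14104 + 33213) = (41408 + (50*(-1 + 0) + 48))/(-14104 + 33213) = (41408 + (50*(-1) + 48))/19109 = (41408 + (-50 + 48))*(1/19109) = (41408 - 2)*(1/19109) = 41406*(1/19109) = 41406/19109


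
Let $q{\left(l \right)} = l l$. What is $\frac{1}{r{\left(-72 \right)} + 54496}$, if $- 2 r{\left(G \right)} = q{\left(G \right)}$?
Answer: $\frac{1}{51904} \approx 1.9266 \cdot 10^{-5}$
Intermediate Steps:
$q{\left(l \right)} = l^{2}$
$r{\left(G \right)} = - \frac{G^{2}}{2}$
$\frac{1}{r{\left(-72 \right)} + 54496} = \frac{1}{- \frac{\left(-72\right)^{2}}{2} + 54496} = \frac{1}{\left(- \frac{1}{2}\right) 5184 + 54496} = \frac{1}{-2592 + 54496} = \frac{1}{51904}$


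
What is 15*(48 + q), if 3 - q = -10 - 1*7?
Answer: 1020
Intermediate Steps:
q = 20 (q = 3 - (-10 - 1*7) = 3 - (-10 - 7) = 3 - 1*(-17) = 3 + 17 = 20)
15*(48 + q) = 15*(48 + 20) = 15*68 = 1020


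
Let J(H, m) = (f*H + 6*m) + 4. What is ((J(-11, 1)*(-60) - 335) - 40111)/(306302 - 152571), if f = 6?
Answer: -37086/153731 ≈ -0.24124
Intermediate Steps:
J(H, m) = 4 + 6*H + 6*m (J(H, m) = (6*H + 6*m) + 4 = 4 + 6*H + 6*m)
((J(-11, 1)*(-60) - 335) - 40111)/(306302 - 152571) = (((4 + 6*(-11) + 6*1)*(-60) - 335) - 40111)/(306302 - 152571) = (((4 - 66 + 6)*(-60) - 335) - 40111)/153731 = ((-56*(-60) - 335) - 40111)*(1/153731) = ((3360 - 335) - 40111)*(1/153731) = (3025 - 40111)*(1/153731) = -37086*1/153731 = -37086/153731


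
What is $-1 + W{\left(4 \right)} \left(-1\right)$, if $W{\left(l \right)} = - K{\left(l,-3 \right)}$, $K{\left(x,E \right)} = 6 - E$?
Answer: $8$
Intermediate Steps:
$W{\left(l \right)} = -9$ ($W{\left(l \right)} = - (6 - -3) = - (6 + 3) = \left(-1\right) 9 = -9$)
$-1 + W{\left(4 \right)} \left(-1\right) = -1 - -9 = -1 + 9 = 8$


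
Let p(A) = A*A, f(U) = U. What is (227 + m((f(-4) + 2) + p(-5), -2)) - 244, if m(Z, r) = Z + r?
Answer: 4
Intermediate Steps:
p(A) = A²
(227 + m((f(-4) + 2) + p(-5), -2)) - 244 = (227 + (((-4 + 2) + (-5)²) - 2)) - 244 = (227 + ((-2 + 25) - 2)) - 244 = (227 + (23 - 2)) - 244 = (227 + 21) - 244 = 248 - 244 = 4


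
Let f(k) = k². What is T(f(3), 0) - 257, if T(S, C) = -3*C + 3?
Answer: -254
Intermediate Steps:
T(S, C) = 3 - 3*C
T(f(3), 0) - 257 = (3 - 3*0) - 257 = (3 + 0) - 257 = 3 - 257 = -254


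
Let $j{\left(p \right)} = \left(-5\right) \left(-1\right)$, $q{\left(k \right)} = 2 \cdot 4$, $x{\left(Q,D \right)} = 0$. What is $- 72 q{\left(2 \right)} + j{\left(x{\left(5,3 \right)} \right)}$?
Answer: $-571$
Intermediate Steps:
$q{\left(k \right)} = 8$
$j{\left(p \right)} = 5$
$- 72 q{\left(2 \right)} + j{\left(x{\left(5,3 \right)} \right)} = \left(-72\right) 8 + 5 = -576 + 5 = -571$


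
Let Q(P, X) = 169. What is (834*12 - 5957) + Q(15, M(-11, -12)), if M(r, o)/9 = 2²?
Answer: 4220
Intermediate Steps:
M(r, o) = 36 (M(r, o) = 9*2² = 9*4 = 36)
(834*12 - 5957) + Q(15, M(-11, -12)) = (834*12 - 5957) + 169 = (10008 - 5957) + 169 = 4051 + 169 = 4220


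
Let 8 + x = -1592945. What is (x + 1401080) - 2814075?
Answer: -3005948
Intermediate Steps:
x = -1592953 (x = -8 - 1592945 = -1592953)
(x + 1401080) - 2814075 = (-1592953 + 1401080) - 2814075 = -191873 - 2814075 = -3005948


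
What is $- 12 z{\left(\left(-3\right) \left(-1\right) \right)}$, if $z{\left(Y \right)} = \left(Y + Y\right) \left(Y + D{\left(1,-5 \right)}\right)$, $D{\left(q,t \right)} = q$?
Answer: $-288$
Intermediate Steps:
$z{\left(Y \right)} = 2 Y \left(1 + Y\right)$ ($z{\left(Y \right)} = \left(Y + Y\right) \left(Y + 1\right) = 2 Y \left(1 + Y\right)$)
$- 12 z{\left(\left(-3\right) \left(-1\right) \right)} = - 12 \cdot 2 \left(\left(-3\right) \left(-1\right)\right) \left(1 - -3\right) = - 12 \cdot 2 \cdot 3 \left(1 + 3\right) = - 12 \cdot 2 \cdot 3 \cdot 4 = \left(-12\right) 24 = -288$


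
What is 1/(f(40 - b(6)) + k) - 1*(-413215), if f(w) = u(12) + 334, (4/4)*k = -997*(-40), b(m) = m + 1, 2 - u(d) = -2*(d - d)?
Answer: 16617854441/40216 ≈ 4.1322e+5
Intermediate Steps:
u(d) = 2 (u(d) = 2 - (-2)*(d - d) = 2 - (-2)*0 = 2 - 1*0 = 2 + 0 = 2)
b(m) = 1 + m
k = 39880 (k = -997*(-40) = 39880)
f(w) = 336 (f(w) = 2 + 334 = 336)
1/(f(40 - b(6)) + k) - 1*(-413215) = 1/(336 + 39880) - 1*(-413215) = 1/40216 + 413215 = 16617854441/40216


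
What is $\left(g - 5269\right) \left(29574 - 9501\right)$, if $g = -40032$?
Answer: $-909326973$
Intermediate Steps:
$\left(g - 5269\right) \left(29574 - 9501\right) = \left(-40032 - 5269\right) \left(29574 - 9501\right) = \left(-45301\right) 20073 = -909326973$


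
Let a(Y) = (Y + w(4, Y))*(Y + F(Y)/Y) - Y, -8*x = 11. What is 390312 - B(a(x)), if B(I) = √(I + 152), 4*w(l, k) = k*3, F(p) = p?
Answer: 390312 - √39495/16 ≈ 3.9030e+5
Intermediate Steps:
x = -11/8 (x = -⅛*11 = -11/8 ≈ -1.3750)
w(l, k) = 3*k/4 (w(l, k) = (k*3)/4 = (3*k)/4 = 3*k/4)
a(Y) = -Y + 7*Y*(1 + Y)/4 (a(Y) = (Y + 3*Y/4)*(Y + Y/Y) - Y = (7*Y/4)*(Y + 1) - Y = (7*Y/4)*(1 + Y) - Y = 7*Y*(1 + Y)/4 - Y = -Y + 7*Y*(1 + Y)/4)
B(I) = √(152 + I)
390312 - B(a(x)) = 390312 - √(152 + (¼)*(-11/8)*(3 + 7*(-11/8))) = 390312 - √(152 + (¼)*(-11/8)*(3 - 77/8)) = 390312 - √(152 + (¼)*(-11/8)*(-53/8)) = 390312 - √(152 + 583/256) = 390312 - √(39495/256) = 390312 - √39495/16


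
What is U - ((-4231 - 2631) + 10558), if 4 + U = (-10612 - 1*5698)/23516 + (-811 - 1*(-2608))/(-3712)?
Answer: -80770237843/21822848 ≈ -3701.2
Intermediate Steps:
U = -112991635/21822848 (U = -4 + ((-10612 - 1*5698)/23516 + (-811 - 1*(-2608))/(-3712)) = -4 + ((-10612 - 5698)*(1/23516) + (-811 + 2608)*(-1/3712)) = -4 + (-16310*1/23516 + 1797*(-1/3712)) = -4 + (-8155/11758 - 1797/3712) = -4 - 25700243/21822848 = -112991635/21822848 ≈ -5.1777)
U - ((-4231 - 2631) + 10558) = -112991635/21822848 - ((-4231 - 2631) + 10558) = -112991635/21822848 - (-6862 + 10558) = -112991635/21822848 - 1*3696 = -112991635/21822848 - 3696 = -80770237843/21822848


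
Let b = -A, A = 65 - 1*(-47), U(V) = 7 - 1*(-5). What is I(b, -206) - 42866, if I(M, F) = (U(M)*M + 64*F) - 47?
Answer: -57441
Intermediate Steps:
U(V) = 12 (U(V) = 7 + 5 = 12)
A = 112 (A = 65 + 47 = 112)
b = -112 (b = -1*112 = -112)
I(M, F) = -47 + 12*M + 64*F (I(M, F) = (12*M + 64*F) - 47 = -47 + 12*M + 64*F)
I(b, -206) - 42866 = (-47 + 12*(-112) + 64*(-206)) - 42866 = (-47 - 1344 - 13184) - 42866 = -14575 - 42866 = -57441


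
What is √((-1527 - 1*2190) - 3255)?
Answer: 2*I*√1743 ≈ 83.499*I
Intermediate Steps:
√((-1527 - 1*2190) - 3255) = √((-1527 - 2190) - 3255) = √(-3717 - 3255) = √(-6972) = 2*I*√1743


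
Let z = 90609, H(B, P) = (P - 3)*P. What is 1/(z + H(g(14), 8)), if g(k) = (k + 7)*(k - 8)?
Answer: 1/90649 ≈ 1.1032e-5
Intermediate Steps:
g(k) = (-8 + k)*(7 + k) (g(k) = (7 + k)*(-8 + k) = (-8 + k)*(7 + k))
H(B, P) = P*(-3 + P) (H(B, P) = (-3 + P)*P = P*(-3 + P))
1/(z + H(g(14), 8)) = 1/(90609 + 8*(-3 + 8)) = 1/(90609 + 8*5) = 1/(90609 + 40) = 1/90649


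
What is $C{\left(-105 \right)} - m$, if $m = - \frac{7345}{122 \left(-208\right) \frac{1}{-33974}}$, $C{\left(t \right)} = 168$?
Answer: $\frac{9761623}{976} \approx 10002.0$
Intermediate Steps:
$m = - \frac{9597655}{976}$ ($m = - \frac{7345}{\left(-25376\right) \left(- \frac{1}{33974}\right)} = - \frac{7345}{\frac{12688}{16987}} = \left(-7345\right) \frac{16987}{12688} = - \frac{9597655}{976} \approx -9833.7$)
$C{\left(-105 \right)} - m = 168 - - \frac{9597655}{976} = 168 + \frac{9597655}{976} = \frac{9761623}{976}$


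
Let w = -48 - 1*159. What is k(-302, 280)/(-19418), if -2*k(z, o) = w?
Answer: -207/38836 ≈ -0.0053301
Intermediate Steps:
w = -207 (w = -48 - 159 = -207)
k(z, o) = 207/2 (k(z, o) = -½*(-207) = 207/2)
k(-302, 280)/(-19418) = (207/2)/(-19418) = (207/2)*(-1/19418) = -207/38836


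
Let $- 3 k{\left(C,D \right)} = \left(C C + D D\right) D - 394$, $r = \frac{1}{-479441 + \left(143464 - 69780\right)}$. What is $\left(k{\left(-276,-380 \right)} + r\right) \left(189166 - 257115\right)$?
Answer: $- \frac{770320987931012945}{405757} \approx -1.8985 \cdot 10^{12}$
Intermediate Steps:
$r = - \frac{1}{405757}$ ($r = \frac{1}{-479441 + 73684} = \frac{1}{-405757} = - \frac{1}{405757} \approx -2.4645 \cdot 10^{-6}$)
$k{\left(C,D \right)} = \frac{394}{3} - \frac{D \left(C^{2} + D^{2}\right)}{3}$ ($k{\left(C,D \right)} = - \frac{\left(C C + D D\right) D - 394}{3} = - \frac{\left(C^{2} + D^{2}\right) D - 394}{3} = - \frac{D \left(C^{2} + D^{2}\right) - 394}{3} = - \frac{-394 + D \left(C^{2} + D^{2}\right)}{3} = \frac{394}{3} - \frac{D \left(C^{2} + D^{2}\right)}{3}$)
$\left(k{\left(-276,-380 \right)} + r\right) \left(189166 - 257115\right) = \left(\left(\frac{394}{3} - \frac{\left(-380\right)^{3}}{3} - - \frac{380 \left(-276\right)^{2}}{3}\right) - \frac{1}{405757}\right) \left(189166 - 257115\right) = \left(\left(\frac{394}{3} - - \frac{54872000}{3} - \left(- \frac{380}{3}\right) 76176\right) - \frac{1}{405757}\right) \left(-67949\right) = \left(\left(\frac{394}{3} + \frac{54872000}{3} + 9648960\right) - \frac{1}{405757}\right) \left(-67949\right) = \left(27939758 - \frac{1}{405757}\right) \left(-67949\right) = \frac{11336752386805}{405757} \left(-67949\right) = - \frac{770320987931012945}{405757}$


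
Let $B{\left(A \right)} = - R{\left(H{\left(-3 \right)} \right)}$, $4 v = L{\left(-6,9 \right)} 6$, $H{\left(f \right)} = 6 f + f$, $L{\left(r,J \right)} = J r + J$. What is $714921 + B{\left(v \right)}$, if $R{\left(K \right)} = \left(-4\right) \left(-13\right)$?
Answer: $714869$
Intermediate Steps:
$L{\left(r,J \right)} = J + J r$
$H{\left(f \right)} = 7 f$
$R{\left(K \right)} = 52$
$v = - \frac{135}{2}$ ($v = \frac{9 \left(1 - 6\right) 6}{4} = \frac{9 \left(-5\right) 6}{4} = \frac{\left(-45\right) 6}{4} = \frac{1}{4} \left(-270\right) = - \frac{135}{2} \approx -67.5$)
$B{\left(A \right)} = -52$ ($B{\left(A \right)} = \left(-1\right) 52 = -52$)
$714921 + B{\left(v \right)} = 714921 - 52 = 714869$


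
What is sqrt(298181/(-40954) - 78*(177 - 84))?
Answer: I*sqrt(12178838966138)/40954 ≈ 85.213*I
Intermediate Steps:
sqrt(298181/(-40954) - 78*(177 - 84)) = sqrt(298181*(-1/40954) - 78*93) = sqrt(-298181/40954 - 7254) = sqrt(-297378497/40954) = I*sqrt(12178838966138)/40954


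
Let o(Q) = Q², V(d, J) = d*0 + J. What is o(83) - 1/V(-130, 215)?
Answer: 1481134/215 ≈ 6889.0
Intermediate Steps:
V(d, J) = J (V(d, J) = 0 + J = J)
o(83) - 1/V(-130, 215) = 83² - 1/215 = 6889 - 1*1/215 = 6889 - 1/215 = 1481134/215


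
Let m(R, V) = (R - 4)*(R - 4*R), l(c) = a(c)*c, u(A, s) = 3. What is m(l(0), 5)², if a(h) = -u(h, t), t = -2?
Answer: 0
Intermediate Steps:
a(h) = -3 (a(h) = -1*3 = -3)
l(c) = -3*c
m(R, V) = -3*R*(-4 + R) (m(R, V) = (-4 + R)*(-3*R) = -3*R*(-4 + R))
m(l(0), 5)² = (3*(-3*0)*(4 - (-3)*0))² = (3*0*(4 - 1*0))² = (3*0*(4 + 0))² = (3*0*4)² = 0² = 0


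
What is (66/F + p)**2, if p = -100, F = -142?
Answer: 50879689/5041 ≈ 10093.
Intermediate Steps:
(66/F + p)**2 = (66/(-142) - 100)**2 = (66*(-1/142) - 100)**2 = (-33/71 - 100)**2 = (-7133/71)**2 = 50879689/5041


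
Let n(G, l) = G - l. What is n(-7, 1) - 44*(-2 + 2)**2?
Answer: -8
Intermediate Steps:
n(-7, 1) - 44*(-2 + 2)**2 = (-7 - 1*1) - 44*(-2 + 2)**2 = (-7 - 1) - 44*0**2 = -8 - 44*0 = -8 + 0 = -8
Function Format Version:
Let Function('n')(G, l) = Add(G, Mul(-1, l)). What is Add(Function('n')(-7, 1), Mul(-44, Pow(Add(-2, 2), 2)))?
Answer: -8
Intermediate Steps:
Add(Function('n')(-7, 1), Mul(-44, Pow(Add(-2, 2), 2))) = Add(Add(-7, Mul(-1, 1)), Mul(-44, Pow(Add(-2, 2), 2))) = Add(Add(-7, -1), Mul(-44, Pow(0, 2))) = Add(-8, Mul(-44, 0)) = Add(-8, 0) = -8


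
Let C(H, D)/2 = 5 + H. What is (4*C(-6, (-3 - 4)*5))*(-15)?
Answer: 120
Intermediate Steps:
C(H, D) = 10 + 2*H (C(H, D) = 2*(5 + H) = 10 + 2*H)
(4*C(-6, (-3 - 4)*5))*(-15) = (4*(10 + 2*(-6)))*(-15) = (4*(10 - 12))*(-15) = (4*(-2))*(-15) = -8*(-15) = 120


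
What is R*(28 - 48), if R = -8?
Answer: 160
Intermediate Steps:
R*(28 - 48) = -8*(28 - 48) = -8*(-20) = 160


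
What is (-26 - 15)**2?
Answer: 1681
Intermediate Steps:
(-26 - 15)**2 = (-41)**2 = 1681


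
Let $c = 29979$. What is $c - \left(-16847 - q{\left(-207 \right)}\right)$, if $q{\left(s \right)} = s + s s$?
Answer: $89468$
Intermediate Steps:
$q{\left(s \right)} = s + s^{2}$
$c - \left(-16847 - q{\left(-207 \right)}\right) = 29979 - \left(-16847 + 207 \left(1 - 207\right)\right) = 29979 + \left(\left(121052 - -42642\right) - 104205\right) = 29979 + \left(\left(121052 + 42642\right) - 104205\right) = 29979 + \left(163694 - 104205\right) = 29979 + 59489 = 89468$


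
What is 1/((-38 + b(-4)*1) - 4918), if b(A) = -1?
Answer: -1/4957 ≈ -0.00020173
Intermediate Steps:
1/((-38 + b(-4)*1) - 4918) = 1/((-38 - 1*1) - 4918) = 1/((-38 - 1) - 4918) = 1/(-39 - 4918) = 1/(-4957) = -1/4957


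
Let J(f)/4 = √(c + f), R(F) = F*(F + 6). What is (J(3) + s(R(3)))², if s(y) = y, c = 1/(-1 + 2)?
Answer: 1225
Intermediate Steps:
R(F) = F*(6 + F)
c = 1 (c = 1/1 = 1)
J(f) = 4*√(1 + f)
(J(3) + s(R(3)))² = (4*√(1 + 3) + 3*(6 + 3))² = (4*√4 + 3*9)² = (4*2 + 27)² = (8 + 27)² = 35² = 1225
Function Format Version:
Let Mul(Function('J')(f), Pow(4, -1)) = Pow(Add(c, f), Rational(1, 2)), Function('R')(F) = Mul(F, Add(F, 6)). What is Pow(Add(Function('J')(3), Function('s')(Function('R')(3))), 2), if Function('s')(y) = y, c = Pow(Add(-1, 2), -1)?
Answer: 1225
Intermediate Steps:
Function('R')(F) = Mul(F, Add(6, F))
c = 1 (c = Pow(1, -1) = 1)
Function('J')(f) = Mul(4, Pow(Add(1, f), Rational(1, 2)))
Pow(Add(Function('J')(3), Function('s')(Function('R')(3))), 2) = Pow(Add(Mul(4, Pow(Add(1, 3), Rational(1, 2))), Mul(3, Add(6, 3))), 2) = Pow(Add(Mul(4, Pow(4, Rational(1, 2))), Mul(3, 9)), 2) = Pow(Add(Mul(4, 2), 27), 2) = Pow(Add(8, 27), 2) = Pow(35, 2) = 1225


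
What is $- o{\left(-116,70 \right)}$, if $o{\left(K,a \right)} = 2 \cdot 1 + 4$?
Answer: $-6$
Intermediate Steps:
$o{\left(K,a \right)} = 6$ ($o{\left(K,a \right)} = 2 + 4 = 6$)
$- o{\left(-116,70 \right)} = \left(-1\right) 6 = -6$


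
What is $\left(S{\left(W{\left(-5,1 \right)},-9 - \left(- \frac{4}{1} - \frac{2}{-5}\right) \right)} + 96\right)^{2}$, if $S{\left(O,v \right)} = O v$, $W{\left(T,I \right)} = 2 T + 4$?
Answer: $\frac{412164}{25} \approx 16487.0$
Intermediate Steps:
$W{\left(T,I \right)} = 4 + 2 T$
$\left(S{\left(W{\left(-5,1 \right)},-9 - \left(- \frac{4}{1} - \frac{2}{-5}\right) \right)} + 96\right)^{2} = \left(\left(4 + 2 \left(-5\right)\right) \left(-9 - \left(- \frac{4}{1} - \frac{2}{-5}\right)\right) + 96\right)^{2} = \left(\left(4 - 10\right) \left(-9 - \left(\left(-4\right) 1 - - \frac{2}{5}\right)\right) + 96\right)^{2} = \left(- 6 \left(-9 - \left(-4 + \frac{2}{5}\right)\right) + 96\right)^{2} = \left(- 6 \left(-9 - - \frac{18}{5}\right) + 96\right)^{2} = \left(- 6 \left(-9 + \frac{18}{5}\right) + 96\right)^{2} = \left(\left(-6\right) \left(- \frac{27}{5}\right) + 96\right)^{2} = \left(\frac{162}{5} + 96\right)^{2} = \left(\frac{642}{5}\right)^{2} = \frac{412164}{25}$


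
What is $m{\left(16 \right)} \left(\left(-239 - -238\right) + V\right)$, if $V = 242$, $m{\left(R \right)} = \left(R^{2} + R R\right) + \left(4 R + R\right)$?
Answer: $142672$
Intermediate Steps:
$m{\left(R \right)} = 2 R^{2} + 5 R$ ($m{\left(R \right)} = \left(R^{2} + R^{2}\right) + 5 R = 2 R^{2} + 5 R$)
$m{\left(16 \right)} \left(\left(-239 - -238\right) + V\right) = 16 \left(5 + 2 \cdot 16\right) \left(\left(-239 - -238\right) + 242\right) = 16 \left(5 + 32\right) \left(\left(-239 + 238\right) + 242\right) = 16 \cdot 37 \left(-1 + 242\right) = 592 \cdot 241 = 142672$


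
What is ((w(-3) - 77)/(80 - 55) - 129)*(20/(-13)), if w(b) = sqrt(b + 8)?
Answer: 1016/5 - 4*sqrt(5)/65 ≈ 203.06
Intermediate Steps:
w(b) = sqrt(8 + b)
((w(-3) - 77)/(80 - 55) - 129)*(20/(-13)) = ((sqrt(8 - 3) - 77)/(80 - 55) - 129)*(20/(-13)) = ((sqrt(5) - 77)/25 - 129)*(20*(-1/13)) = ((-77 + sqrt(5))*(1/25) - 129)*(-20/13) = ((-77/25 + sqrt(5)/25) - 129)*(-20/13) = (-3302/25 + sqrt(5)/25)*(-20/13) = 1016/5 - 4*sqrt(5)/65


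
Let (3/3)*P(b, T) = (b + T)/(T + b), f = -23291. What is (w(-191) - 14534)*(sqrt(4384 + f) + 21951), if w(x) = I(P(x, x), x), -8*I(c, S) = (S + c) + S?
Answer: -2543923341/8 - 115891*I*sqrt(18907)/8 ≈ -3.1799e+8 - 1.9919e+6*I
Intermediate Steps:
P(b, T) = 1 (P(b, T) = (b + T)/(T + b) = (T + b)/(T + b) = 1)
I(c, S) = -S/4 - c/8 (I(c, S) = -((S + c) + S)/8 = -(c + 2*S)/8 = -S/4 - c/8)
w(x) = -1/8 - x/4 (w(x) = -x/4 - 1/8*1 = -x/4 - 1/8 = -1/8 - x/4)
(w(-191) - 14534)*(sqrt(4384 + f) + 21951) = ((-1/8 - 1/4*(-191)) - 14534)*(sqrt(4384 - 23291) + 21951) = ((-1/8 + 191/4) - 14534)*(sqrt(-18907) + 21951) = (381/8 - 14534)*(I*sqrt(18907) + 21951) = -115891*(21951 + I*sqrt(18907))/8 = -2543923341/8 - 115891*I*sqrt(18907)/8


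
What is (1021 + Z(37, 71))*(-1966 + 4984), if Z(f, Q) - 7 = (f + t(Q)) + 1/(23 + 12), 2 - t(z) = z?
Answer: 105210498/35 ≈ 3.0060e+6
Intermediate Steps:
t(z) = 2 - z
Z(f, Q) = 316/35 + f - Q (Z(f, Q) = 7 + ((f + (2 - Q)) + 1/(23 + 12)) = 7 + ((2 + f - Q) + 1/35) = 7 + (71/35 + f - Q) = 316/35 + f - Q)
(1021 + Z(37, 71))*(-1966 + 4984) = (1021 + (316/35 + 37 - 1*71))*(-1966 + 4984) = (1021 + (316/35 + 37 - 71))*3018 = (1021 - 874/35)*3018 = (34861/35)*3018 = 105210498/35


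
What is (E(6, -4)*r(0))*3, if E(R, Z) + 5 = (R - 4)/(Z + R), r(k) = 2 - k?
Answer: -24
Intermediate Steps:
E(R, Z) = -5 + (-4 + R)/(R + Z) (E(R, Z) = -5 + (R - 4)/(Z + R) = -5 + (-4 + R)/(R + Z))
(E(6, -4)*r(0))*3 = (((-4 - 5*(-4) - 4*6)/(6 - 4))*(2 - 1*0))*3 = (((-4 + 20 - 24)/2)*(2 + 0))*3 = (((½)*(-8))*2)*3 = -4*2*3 = -8*3 = -24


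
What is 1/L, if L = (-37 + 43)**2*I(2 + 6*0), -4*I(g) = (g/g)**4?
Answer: -1/9 ≈ -0.11111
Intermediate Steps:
I(g) = -1/4 (I(g) = -(g/g)**4/4 = -1/4*1**4 = -1/4*1 = -1/4)
L = -9 (L = (-37 + 43)**2*(-1/4) = 6**2*(-1/4) = 36*(-1/4) = -9)
1/L = 1/(-9) = -1/9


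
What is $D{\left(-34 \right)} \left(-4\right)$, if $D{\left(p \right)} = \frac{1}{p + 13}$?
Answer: $\frac{4}{21} \approx 0.19048$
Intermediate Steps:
$D{\left(p \right)} = \frac{1}{13 + p}$
$D{\left(-34 \right)} \left(-4\right) = \frac{1}{13 - 34} \left(-4\right) = \frac{1}{-21} \left(-4\right) = \left(- \frac{1}{21}\right) \left(-4\right) = \frac{4}{21}$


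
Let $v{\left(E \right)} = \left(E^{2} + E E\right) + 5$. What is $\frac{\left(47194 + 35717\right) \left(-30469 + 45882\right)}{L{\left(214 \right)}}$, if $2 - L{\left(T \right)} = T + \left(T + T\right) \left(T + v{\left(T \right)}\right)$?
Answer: $- \frac{425969081}{13098440} \approx -32.521$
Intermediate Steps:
$v{\left(E \right)} = 5 + 2 E^{2}$ ($v{\left(E \right)} = \left(E^{2} + E^{2}\right) + 5 = 2 E^{2} + 5 = 5 + 2 E^{2}$)
$L{\left(T \right)} = 2 - T - 2 T \left(5 + T + 2 T^{2}\right)$ ($L{\left(T \right)} = 2 - \left(T + \left(T + T\right) \left(T + \left(5 + 2 T^{2}\right)\right)\right) = 2 - \left(T + 2 T \left(5 + T + 2 T^{2}\right)\right) = 2 - T - 2 T \left(5 + T + 2 T^{2}\right)$)
$\frac{\left(47194 + 35717\right) \left(-30469 + 45882\right)}{L{\left(214 \right)}} = \frac{\left(47194 + 35717\right) \left(-30469 + 45882\right)}{2 - 2354 - 4 \cdot 214^{3} - 2 \cdot 214^{2}} = \frac{82911 \cdot 15413}{2 - 2354 - 39201376 - 91592} = \frac{1277907243}{2 - 2354 - 39201376 - 91592} = \frac{1277907243}{-39295320} = 1277907243 \left(- \frac{1}{39295320}\right) = - \frac{425969081}{13098440}$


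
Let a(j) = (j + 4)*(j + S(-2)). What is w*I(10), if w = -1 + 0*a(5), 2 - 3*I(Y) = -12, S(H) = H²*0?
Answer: -14/3 ≈ -4.6667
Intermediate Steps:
S(H) = 0
I(Y) = 14/3 (I(Y) = ⅔ - ⅓*(-12) = ⅔ + 4 = 14/3)
a(j) = j*(4 + j) (a(j) = (j + 4)*(j + 0) = (4 + j)*j = j*(4 + j))
w = -1 (w = -1 + 0*(5*(4 + 5)) = -1 + 0*(5*9) = -1 + 0*45 = -1 + 0 = -1)
w*I(10) = -1*14/3 = -14/3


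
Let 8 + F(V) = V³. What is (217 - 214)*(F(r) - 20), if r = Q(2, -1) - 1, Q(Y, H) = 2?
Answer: -81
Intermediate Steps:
r = 1 (r = 2 - 1 = 1)
F(V) = -8 + V³
(217 - 214)*(F(r) - 20) = (217 - 214)*((-8 + 1³) - 20) = 3*((-8 + 1) - 20) = 3*(-7 - 20) = 3*(-27) = -81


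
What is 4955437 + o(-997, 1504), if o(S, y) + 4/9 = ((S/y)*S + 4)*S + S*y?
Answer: 37806495323/13536 ≈ 2.7930e+6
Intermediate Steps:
o(S, y) = -4/9 + S*y + S*(4 + S²/y) (o(S, y) = -4/9 + (((S/y)*S + 4)*S + S*y) = -4/9 + ((S²/y + 4)*S + S*y) = -4/9 + ((4 + S²/y)*S + S*y) = -4/9 + (S*(4 + S²/y) + S*y) = -4/9 + (S*y + S*(4 + S²/y)) = -4/9 + S*y + S*(4 + S²/y))
4955437 + o(-997, 1504) = 4955437 + (-4/9 + 4*(-997) - 997*1504 + (-997)³/1504) = 4955437 + (-4/9 - 3988 - 1499488 - 991026973*1/1504) = 4955437 + (-4/9 - 3988 - 1499488 - 991026973/1504) = 4955437 - 29270299909/13536 = 37806495323/13536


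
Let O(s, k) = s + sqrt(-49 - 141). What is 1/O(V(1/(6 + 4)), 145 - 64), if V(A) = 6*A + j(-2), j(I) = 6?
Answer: 165/5839 - 25*I*sqrt(190)/5839 ≈ 0.028258 - 0.059017*I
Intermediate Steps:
V(A) = 6 + 6*A (V(A) = 6*A + 6 = 6 + 6*A)
O(s, k) = s + I*sqrt(190) (O(s, k) = s + sqrt(-190) = s + I*sqrt(190))
1/O(V(1/(6 + 4)), 145 - 64) = 1/((6 + 6/(6 + 4)) + I*sqrt(190)) = 1/((6 + 6/10) + I*sqrt(190)) = 1/((6 + 6*(1/10)) + I*sqrt(190)) = 1/((6 + 3/5) + I*sqrt(190)) = 1/(33/5 + I*sqrt(190))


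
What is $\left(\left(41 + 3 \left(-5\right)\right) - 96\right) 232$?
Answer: $-16240$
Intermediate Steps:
$\left(\left(41 + 3 \left(-5\right)\right) - 96\right) 232 = \left(\left(41 - 15\right) - 96\right) 232 = \left(26 - 96\right) 232 = \left(-70\right) 232 = -16240$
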